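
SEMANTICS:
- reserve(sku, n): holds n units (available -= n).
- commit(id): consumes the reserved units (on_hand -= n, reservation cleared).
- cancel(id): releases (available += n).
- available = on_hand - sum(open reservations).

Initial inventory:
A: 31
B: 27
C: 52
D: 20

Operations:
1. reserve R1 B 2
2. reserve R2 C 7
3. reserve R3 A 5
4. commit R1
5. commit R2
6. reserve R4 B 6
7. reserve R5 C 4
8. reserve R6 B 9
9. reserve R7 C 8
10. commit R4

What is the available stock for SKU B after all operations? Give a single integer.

Step 1: reserve R1 B 2 -> on_hand[A=31 B=27 C=52 D=20] avail[A=31 B=25 C=52 D=20] open={R1}
Step 2: reserve R2 C 7 -> on_hand[A=31 B=27 C=52 D=20] avail[A=31 B=25 C=45 D=20] open={R1,R2}
Step 3: reserve R3 A 5 -> on_hand[A=31 B=27 C=52 D=20] avail[A=26 B=25 C=45 D=20] open={R1,R2,R3}
Step 4: commit R1 -> on_hand[A=31 B=25 C=52 D=20] avail[A=26 B=25 C=45 D=20] open={R2,R3}
Step 5: commit R2 -> on_hand[A=31 B=25 C=45 D=20] avail[A=26 B=25 C=45 D=20] open={R3}
Step 6: reserve R4 B 6 -> on_hand[A=31 B=25 C=45 D=20] avail[A=26 B=19 C=45 D=20] open={R3,R4}
Step 7: reserve R5 C 4 -> on_hand[A=31 B=25 C=45 D=20] avail[A=26 B=19 C=41 D=20] open={R3,R4,R5}
Step 8: reserve R6 B 9 -> on_hand[A=31 B=25 C=45 D=20] avail[A=26 B=10 C=41 D=20] open={R3,R4,R5,R6}
Step 9: reserve R7 C 8 -> on_hand[A=31 B=25 C=45 D=20] avail[A=26 B=10 C=33 D=20] open={R3,R4,R5,R6,R7}
Step 10: commit R4 -> on_hand[A=31 B=19 C=45 D=20] avail[A=26 B=10 C=33 D=20] open={R3,R5,R6,R7}
Final available[B] = 10

Answer: 10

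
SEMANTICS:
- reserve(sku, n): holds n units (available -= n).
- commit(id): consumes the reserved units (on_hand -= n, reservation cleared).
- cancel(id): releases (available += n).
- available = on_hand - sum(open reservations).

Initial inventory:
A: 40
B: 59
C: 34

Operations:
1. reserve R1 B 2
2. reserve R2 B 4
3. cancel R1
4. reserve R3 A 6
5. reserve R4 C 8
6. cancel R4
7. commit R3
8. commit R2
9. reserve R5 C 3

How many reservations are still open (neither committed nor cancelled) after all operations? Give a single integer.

Answer: 1

Derivation:
Step 1: reserve R1 B 2 -> on_hand[A=40 B=59 C=34] avail[A=40 B=57 C=34] open={R1}
Step 2: reserve R2 B 4 -> on_hand[A=40 B=59 C=34] avail[A=40 B=53 C=34] open={R1,R2}
Step 3: cancel R1 -> on_hand[A=40 B=59 C=34] avail[A=40 B=55 C=34] open={R2}
Step 4: reserve R3 A 6 -> on_hand[A=40 B=59 C=34] avail[A=34 B=55 C=34] open={R2,R3}
Step 5: reserve R4 C 8 -> on_hand[A=40 B=59 C=34] avail[A=34 B=55 C=26] open={R2,R3,R4}
Step 6: cancel R4 -> on_hand[A=40 B=59 C=34] avail[A=34 B=55 C=34] open={R2,R3}
Step 7: commit R3 -> on_hand[A=34 B=59 C=34] avail[A=34 B=55 C=34] open={R2}
Step 8: commit R2 -> on_hand[A=34 B=55 C=34] avail[A=34 B=55 C=34] open={}
Step 9: reserve R5 C 3 -> on_hand[A=34 B=55 C=34] avail[A=34 B=55 C=31] open={R5}
Open reservations: ['R5'] -> 1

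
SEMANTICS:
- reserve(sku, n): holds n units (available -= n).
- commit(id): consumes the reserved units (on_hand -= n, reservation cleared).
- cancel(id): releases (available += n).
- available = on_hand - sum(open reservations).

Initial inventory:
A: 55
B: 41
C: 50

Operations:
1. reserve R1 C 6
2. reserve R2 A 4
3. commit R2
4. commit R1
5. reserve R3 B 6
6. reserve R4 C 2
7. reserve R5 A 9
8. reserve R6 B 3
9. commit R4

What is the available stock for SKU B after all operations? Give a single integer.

Step 1: reserve R1 C 6 -> on_hand[A=55 B=41 C=50] avail[A=55 B=41 C=44] open={R1}
Step 2: reserve R2 A 4 -> on_hand[A=55 B=41 C=50] avail[A=51 B=41 C=44] open={R1,R2}
Step 3: commit R2 -> on_hand[A=51 B=41 C=50] avail[A=51 B=41 C=44] open={R1}
Step 4: commit R1 -> on_hand[A=51 B=41 C=44] avail[A=51 B=41 C=44] open={}
Step 5: reserve R3 B 6 -> on_hand[A=51 B=41 C=44] avail[A=51 B=35 C=44] open={R3}
Step 6: reserve R4 C 2 -> on_hand[A=51 B=41 C=44] avail[A=51 B=35 C=42] open={R3,R4}
Step 7: reserve R5 A 9 -> on_hand[A=51 B=41 C=44] avail[A=42 B=35 C=42] open={R3,R4,R5}
Step 8: reserve R6 B 3 -> on_hand[A=51 B=41 C=44] avail[A=42 B=32 C=42] open={R3,R4,R5,R6}
Step 9: commit R4 -> on_hand[A=51 B=41 C=42] avail[A=42 B=32 C=42] open={R3,R5,R6}
Final available[B] = 32

Answer: 32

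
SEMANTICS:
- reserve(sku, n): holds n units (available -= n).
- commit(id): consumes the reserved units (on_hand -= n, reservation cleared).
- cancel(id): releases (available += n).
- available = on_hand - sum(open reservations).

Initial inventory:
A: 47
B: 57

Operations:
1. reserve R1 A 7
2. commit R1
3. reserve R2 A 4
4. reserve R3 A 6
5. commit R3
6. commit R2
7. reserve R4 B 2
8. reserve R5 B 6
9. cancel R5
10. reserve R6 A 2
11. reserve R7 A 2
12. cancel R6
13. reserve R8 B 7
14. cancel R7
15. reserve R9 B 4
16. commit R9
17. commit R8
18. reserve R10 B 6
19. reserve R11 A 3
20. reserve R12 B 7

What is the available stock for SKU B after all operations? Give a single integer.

Step 1: reserve R1 A 7 -> on_hand[A=47 B=57] avail[A=40 B=57] open={R1}
Step 2: commit R1 -> on_hand[A=40 B=57] avail[A=40 B=57] open={}
Step 3: reserve R2 A 4 -> on_hand[A=40 B=57] avail[A=36 B=57] open={R2}
Step 4: reserve R3 A 6 -> on_hand[A=40 B=57] avail[A=30 B=57] open={R2,R3}
Step 5: commit R3 -> on_hand[A=34 B=57] avail[A=30 B=57] open={R2}
Step 6: commit R2 -> on_hand[A=30 B=57] avail[A=30 B=57] open={}
Step 7: reserve R4 B 2 -> on_hand[A=30 B=57] avail[A=30 B=55] open={R4}
Step 8: reserve R5 B 6 -> on_hand[A=30 B=57] avail[A=30 B=49] open={R4,R5}
Step 9: cancel R5 -> on_hand[A=30 B=57] avail[A=30 B=55] open={R4}
Step 10: reserve R6 A 2 -> on_hand[A=30 B=57] avail[A=28 B=55] open={R4,R6}
Step 11: reserve R7 A 2 -> on_hand[A=30 B=57] avail[A=26 B=55] open={R4,R6,R7}
Step 12: cancel R6 -> on_hand[A=30 B=57] avail[A=28 B=55] open={R4,R7}
Step 13: reserve R8 B 7 -> on_hand[A=30 B=57] avail[A=28 B=48] open={R4,R7,R8}
Step 14: cancel R7 -> on_hand[A=30 B=57] avail[A=30 B=48] open={R4,R8}
Step 15: reserve R9 B 4 -> on_hand[A=30 B=57] avail[A=30 B=44] open={R4,R8,R9}
Step 16: commit R9 -> on_hand[A=30 B=53] avail[A=30 B=44] open={R4,R8}
Step 17: commit R8 -> on_hand[A=30 B=46] avail[A=30 B=44] open={R4}
Step 18: reserve R10 B 6 -> on_hand[A=30 B=46] avail[A=30 B=38] open={R10,R4}
Step 19: reserve R11 A 3 -> on_hand[A=30 B=46] avail[A=27 B=38] open={R10,R11,R4}
Step 20: reserve R12 B 7 -> on_hand[A=30 B=46] avail[A=27 B=31] open={R10,R11,R12,R4}
Final available[B] = 31

Answer: 31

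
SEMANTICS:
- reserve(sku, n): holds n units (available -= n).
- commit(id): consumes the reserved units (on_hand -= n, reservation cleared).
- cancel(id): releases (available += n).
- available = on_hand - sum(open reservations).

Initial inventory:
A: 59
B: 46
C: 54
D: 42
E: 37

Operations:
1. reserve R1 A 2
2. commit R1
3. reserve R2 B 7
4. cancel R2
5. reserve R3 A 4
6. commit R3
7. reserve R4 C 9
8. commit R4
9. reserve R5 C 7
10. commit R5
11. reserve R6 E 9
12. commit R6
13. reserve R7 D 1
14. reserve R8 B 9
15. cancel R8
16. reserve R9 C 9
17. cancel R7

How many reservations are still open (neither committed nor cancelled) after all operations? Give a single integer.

Step 1: reserve R1 A 2 -> on_hand[A=59 B=46 C=54 D=42 E=37] avail[A=57 B=46 C=54 D=42 E=37] open={R1}
Step 2: commit R1 -> on_hand[A=57 B=46 C=54 D=42 E=37] avail[A=57 B=46 C=54 D=42 E=37] open={}
Step 3: reserve R2 B 7 -> on_hand[A=57 B=46 C=54 D=42 E=37] avail[A=57 B=39 C=54 D=42 E=37] open={R2}
Step 4: cancel R2 -> on_hand[A=57 B=46 C=54 D=42 E=37] avail[A=57 B=46 C=54 D=42 E=37] open={}
Step 5: reserve R3 A 4 -> on_hand[A=57 B=46 C=54 D=42 E=37] avail[A=53 B=46 C=54 D=42 E=37] open={R3}
Step 6: commit R3 -> on_hand[A=53 B=46 C=54 D=42 E=37] avail[A=53 B=46 C=54 D=42 E=37] open={}
Step 7: reserve R4 C 9 -> on_hand[A=53 B=46 C=54 D=42 E=37] avail[A=53 B=46 C=45 D=42 E=37] open={R4}
Step 8: commit R4 -> on_hand[A=53 B=46 C=45 D=42 E=37] avail[A=53 B=46 C=45 D=42 E=37] open={}
Step 9: reserve R5 C 7 -> on_hand[A=53 B=46 C=45 D=42 E=37] avail[A=53 B=46 C=38 D=42 E=37] open={R5}
Step 10: commit R5 -> on_hand[A=53 B=46 C=38 D=42 E=37] avail[A=53 B=46 C=38 D=42 E=37] open={}
Step 11: reserve R6 E 9 -> on_hand[A=53 B=46 C=38 D=42 E=37] avail[A=53 B=46 C=38 D=42 E=28] open={R6}
Step 12: commit R6 -> on_hand[A=53 B=46 C=38 D=42 E=28] avail[A=53 B=46 C=38 D=42 E=28] open={}
Step 13: reserve R7 D 1 -> on_hand[A=53 B=46 C=38 D=42 E=28] avail[A=53 B=46 C=38 D=41 E=28] open={R7}
Step 14: reserve R8 B 9 -> on_hand[A=53 B=46 C=38 D=42 E=28] avail[A=53 B=37 C=38 D=41 E=28] open={R7,R8}
Step 15: cancel R8 -> on_hand[A=53 B=46 C=38 D=42 E=28] avail[A=53 B=46 C=38 D=41 E=28] open={R7}
Step 16: reserve R9 C 9 -> on_hand[A=53 B=46 C=38 D=42 E=28] avail[A=53 B=46 C=29 D=41 E=28] open={R7,R9}
Step 17: cancel R7 -> on_hand[A=53 B=46 C=38 D=42 E=28] avail[A=53 B=46 C=29 D=42 E=28] open={R9}
Open reservations: ['R9'] -> 1

Answer: 1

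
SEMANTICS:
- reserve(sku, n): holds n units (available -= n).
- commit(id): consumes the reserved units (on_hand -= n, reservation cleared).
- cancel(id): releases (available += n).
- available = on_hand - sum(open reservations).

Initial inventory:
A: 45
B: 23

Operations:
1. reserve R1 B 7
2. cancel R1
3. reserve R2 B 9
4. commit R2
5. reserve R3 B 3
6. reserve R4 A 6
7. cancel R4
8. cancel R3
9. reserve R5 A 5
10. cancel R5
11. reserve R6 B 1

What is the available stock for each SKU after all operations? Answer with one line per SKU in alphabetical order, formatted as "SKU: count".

Step 1: reserve R1 B 7 -> on_hand[A=45 B=23] avail[A=45 B=16] open={R1}
Step 2: cancel R1 -> on_hand[A=45 B=23] avail[A=45 B=23] open={}
Step 3: reserve R2 B 9 -> on_hand[A=45 B=23] avail[A=45 B=14] open={R2}
Step 4: commit R2 -> on_hand[A=45 B=14] avail[A=45 B=14] open={}
Step 5: reserve R3 B 3 -> on_hand[A=45 B=14] avail[A=45 B=11] open={R3}
Step 6: reserve R4 A 6 -> on_hand[A=45 B=14] avail[A=39 B=11] open={R3,R4}
Step 7: cancel R4 -> on_hand[A=45 B=14] avail[A=45 B=11] open={R3}
Step 8: cancel R3 -> on_hand[A=45 B=14] avail[A=45 B=14] open={}
Step 9: reserve R5 A 5 -> on_hand[A=45 B=14] avail[A=40 B=14] open={R5}
Step 10: cancel R5 -> on_hand[A=45 B=14] avail[A=45 B=14] open={}
Step 11: reserve R6 B 1 -> on_hand[A=45 B=14] avail[A=45 B=13] open={R6}

Answer: A: 45
B: 13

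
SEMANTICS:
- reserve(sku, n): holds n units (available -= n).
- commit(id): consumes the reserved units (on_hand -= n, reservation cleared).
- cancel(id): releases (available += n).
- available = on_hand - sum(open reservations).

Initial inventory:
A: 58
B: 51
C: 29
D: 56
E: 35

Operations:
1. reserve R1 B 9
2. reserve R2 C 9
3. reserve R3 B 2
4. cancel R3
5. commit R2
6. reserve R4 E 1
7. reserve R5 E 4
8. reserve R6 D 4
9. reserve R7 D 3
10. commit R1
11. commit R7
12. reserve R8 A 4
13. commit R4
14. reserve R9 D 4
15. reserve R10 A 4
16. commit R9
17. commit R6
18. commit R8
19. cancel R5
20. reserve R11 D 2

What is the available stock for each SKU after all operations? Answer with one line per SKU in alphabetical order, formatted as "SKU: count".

Answer: A: 50
B: 42
C: 20
D: 43
E: 34

Derivation:
Step 1: reserve R1 B 9 -> on_hand[A=58 B=51 C=29 D=56 E=35] avail[A=58 B=42 C=29 D=56 E=35] open={R1}
Step 2: reserve R2 C 9 -> on_hand[A=58 B=51 C=29 D=56 E=35] avail[A=58 B=42 C=20 D=56 E=35] open={R1,R2}
Step 3: reserve R3 B 2 -> on_hand[A=58 B=51 C=29 D=56 E=35] avail[A=58 B=40 C=20 D=56 E=35] open={R1,R2,R3}
Step 4: cancel R3 -> on_hand[A=58 B=51 C=29 D=56 E=35] avail[A=58 B=42 C=20 D=56 E=35] open={R1,R2}
Step 5: commit R2 -> on_hand[A=58 B=51 C=20 D=56 E=35] avail[A=58 B=42 C=20 D=56 E=35] open={R1}
Step 6: reserve R4 E 1 -> on_hand[A=58 B=51 C=20 D=56 E=35] avail[A=58 B=42 C=20 D=56 E=34] open={R1,R4}
Step 7: reserve R5 E 4 -> on_hand[A=58 B=51 C=20 D=56 E=35] avail[A=58 B=42 C=20 D=56 E=30] open={R1,R4,R5}
Step 8: reserve R6 D 4 -> on_hand[A=58 B=51 C=20 D=56 E=35] avail[A=58 B=42 C=20 D=52 E=30] open={R1,R4,R5,R6}
Step 9: reserve R7 D 3 -> on_hand[A=58 B=51 C=20 D=56 E=35] avail[A=58 B=42 C=20 D=49 E=30] open={R1,R4,R5,R6,R7}
Step 10: commit R1 -> on_hand[A=58 B=42 C=20 D=56 E=35] avail[A=58 B=42 C=20 D=49 E=30] open={R4,R5,R6,R7}
Step 11: commit R7 -> on_hand[A=58 B=42 C=20 D=53 E=35] avail[A=58 B=42 C=20 D=49 E=30] open={R4,R5,R6}
Step 12: reserve R8 A 4 -> on_hand[A=58 B=42 C=20 D=53 E=35] avail[A=54 B=42 C=20 D=49 E=30] open={R4,R5,R6,R8}
Step 13: commit R4 -> on_hand[A=58 B=42 C=20 D=53 E=34] avail[A=54 B=42 C=20 D=49 E=30] open={R5,R6,R8}
Step 14: reserve R9 D 4 -> on_hand[A=58 B=42 C=20 D=53 E=34] avail[A=54 B=42 C=20 D=45 E=30] open={R5,R6,R8,R9}
Step 15: reserve R10 A 4 -> on_hand[A=58 B=42 C=20 D=53 E=34] avail[A=50 B=42 C=20 D=45 E=30] open={R10,R5,R6,R8,R9}
Step 16: commit R9 -> on_hand[A=58 B=42 C=20 D=49 E=34] avail[A=50 B=42 C=20 D=45 E=30] open={R10,R5,R6,R8}
Step 17: commit R6 -> on_hand[A=58 B=42 C=20 D=45 E=34] avail[A=50 B=42 C=20 D=45 E=30] open={R10,R5,R8}
Step 18: commit R8 -> on_hand[A=54 B=42 C=20 D=45 E=34] avail[A=50 B=42 C=20 D=45 E=30] open={R10,R5}
Step 19: cancel R5 -> on_hand[A=54 B=42 C=20 D=45 E=34] avail[A=50 B=42 C=20 D=45 E=34] open={R10}
Step 20: reserve R11 D 2 -> on_hand[A=54 B=42 C=20 D=45 E=34] avail[A=50 B=42 C=20 D=43 E=34] open={R10,R11}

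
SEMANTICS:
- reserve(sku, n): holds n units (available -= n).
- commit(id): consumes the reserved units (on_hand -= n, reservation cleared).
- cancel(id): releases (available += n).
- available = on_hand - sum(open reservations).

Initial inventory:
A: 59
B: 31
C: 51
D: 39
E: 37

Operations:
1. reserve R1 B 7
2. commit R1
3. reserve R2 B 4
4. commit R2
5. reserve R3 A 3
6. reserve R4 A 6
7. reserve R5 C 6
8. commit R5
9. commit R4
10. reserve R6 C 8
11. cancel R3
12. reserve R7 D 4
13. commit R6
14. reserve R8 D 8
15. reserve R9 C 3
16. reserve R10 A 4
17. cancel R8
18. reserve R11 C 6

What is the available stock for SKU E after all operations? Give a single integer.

Step 1: reserve R1 B 7 -> on_hand[A=59 B=31 C=51 D=39 E=37] avail[A=59 B=24 C=51 D=39 E=37] open={R1}
Step 2: commit R1 -> on_hand[A=59 B=24 C=51 D=39 E=37] avail[A=59 B=24 C=51 D=39 E=37] open={}
Step 3: reserve R2 B 4 -> on_hand[A=59 B=24 C=51 D=39 E=37] avail[A=59 B=20 C=51 D=39 E=37] open={R2}
Step 4: commit R2 -> on_hand[A=59 B=20 C=51 D=39 E=37] avail[A=59 B=20 C=51 D=39 E=37] open={}
Step 5: reserve R3 A 3 -> on_hand[A=59 B=20 C=51 D=39 E=37] avail[A=56 B=20 C=51 D=39 E=37] open={R3}
Step 6: reserve R4 A 6 -> on_hand[A=59 B=20 C=51 D=39 E=37] avail[A=50 B=20 C=51 D=39 E=37] open={R3,R4}
Step 7: reserve R5 C 6 -> on_hand[A=59 B=20 C=51 D=39 E=37] avail[A=50 B=20 C=45 D=39 E=37] open={R3,R4,R5}
Step 8: commit R5 -> on_hand[A=59 B=20 C=45 D=39 E=37] avail[A=50 B=20 C=45 D=39 E=37] open={R3,R4}
Step 9: commit R4 -> on_hand[A=53 B=20 C=45 D=39 E=37] avail[A=50 B=20 C=45 D=39 E=37] open={R3}
Step 10: reserve R6 C 8 -> on_hand[A=53 B=20 C=45 D=39 E=37] avail[A=50 B=20 C=37 D=39 E=37] open={R3,R6}
Step 11: cancel R3 -> on_hand[A=53 B=20 C=45 D=39 E=37] avail[A=53 B=20 C=37 D=39 E=37] open={R6}
Step 12: reserve R7 D 4 -> on_hand[A=53 B=20 C=45 D=39 E=37] avail[A=53 B=20 C=37 D=35 E=37] open={R6,R7}
Step 13: commit R6 -> on_hand[A=53 B=20 C=37 D=39 E=37] avail[A=53 B=20 C=37 D=35 E=37] open={R7}
Step 14: reserve R8 D 8 -> on_hand[A=53 B=20 C=37 D=39 E=37] avail[A=53 B=20 C=37 D=27 E=37] open={R7,R8}
Step 15: reserve R9 C 3 -> on_hand[A=53 B=20 C=37 D=39 E=37] avail[A=53 B=20 C=34 D=27 E=37] open={R7,R8,R9}
Step 16: reserve R10 A 4 -> on_hand[A=53 B=20 C=37 D=39 E=37] avail[A=49 B=20 C=34 D=27 E=37] open={R10,R7,R8,R9}
Step 17: cancel R8 -> on_hand[A=53 B=20 C=37 D=39 E=37] avail[A=49 B=20 C=34 D=35 E=37] open={R10,R7,R9}
Step 18: reserve R11 C 6 -> on_hand[A=53 B=20 C=37 D=39 E=37] avail[A=49 B=20 C=28 D=35 E=37] open={R10,R11,R7,R9}
Final available[E] = 37

Answer: 37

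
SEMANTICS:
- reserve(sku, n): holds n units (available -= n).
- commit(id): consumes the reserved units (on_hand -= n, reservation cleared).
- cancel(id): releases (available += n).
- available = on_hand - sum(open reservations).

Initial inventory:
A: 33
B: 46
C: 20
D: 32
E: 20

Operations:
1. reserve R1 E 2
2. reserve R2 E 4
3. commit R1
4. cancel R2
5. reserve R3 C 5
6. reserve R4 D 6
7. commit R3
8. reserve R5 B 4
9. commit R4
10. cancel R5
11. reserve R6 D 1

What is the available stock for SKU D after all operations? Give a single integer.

Step 1: reserve R1 E 2 -> on_hand[A=33 B=46 C=20 D=32 E=20] avail[A=33 B=46 C=20 D=32 E=18] open={R1}
Step 2: reserve R2 E 4 -> on_hand[A=33 B=46 C=20 D=32 E=20] avail[A=33 B=46 C=20 D=32 E=14] open={R1,R2}
Step 3: commit R1 -> on_hand[A=33 B=46 C=20 D=32 E=18] avail[A=33 B=46 C=20 D=32 E=14] open={R2}
Step 4: cancel R2 -> on_hand[A=33 B=46 C=20 D=32 E=18] avail[A=33 B=46 C=20 D=32 E=18] open={}
Step 5: reserve R3 C 5 -> on_hand[A=33 B=46 C=20 D=32 E=18] avail[A=33 B=46 C=15 D=32 E=18] open={R3}
Step 6: reserve R4 D 6 -> on_hand[A=33 B=46 C=20 D=32 E=18] avail[A=33 B=46 C=15 D=26 E=18] open={R3,R4}
Step 7: commit R3 -> on_hand[A=33 B=46 C=15 D=32 E=18] avail[A=33 B=46 C=15 D=26 E=18] open={R4}
Step 8: reserve R5 B 4 -> on_hand[A=33 B=46 C=15 D=32 E=18] avail[A=33 B=42 C=15 D=26 E=18] open={R4,R5}
Step 9: commit R4 -> on_hand[A=33 B=46 C=15 D=26 E=18] avail[A=33 B=42 C=15 D=26 E=18] open={R5}
Step 10: cancel R5 -> on_hand[A=33 B=46 C=15 D=26 E=18] avail[A=33 B=46 C=15 D=26 E=18] open={}
Step 11: reserve R6 D 1 -> on_hand[A=33 B=46 C=15 D=26 E=18] avail[A=33 B=46 C=15 D=25 E=18] open={R6}
Final available[D] = 25

Answer: 25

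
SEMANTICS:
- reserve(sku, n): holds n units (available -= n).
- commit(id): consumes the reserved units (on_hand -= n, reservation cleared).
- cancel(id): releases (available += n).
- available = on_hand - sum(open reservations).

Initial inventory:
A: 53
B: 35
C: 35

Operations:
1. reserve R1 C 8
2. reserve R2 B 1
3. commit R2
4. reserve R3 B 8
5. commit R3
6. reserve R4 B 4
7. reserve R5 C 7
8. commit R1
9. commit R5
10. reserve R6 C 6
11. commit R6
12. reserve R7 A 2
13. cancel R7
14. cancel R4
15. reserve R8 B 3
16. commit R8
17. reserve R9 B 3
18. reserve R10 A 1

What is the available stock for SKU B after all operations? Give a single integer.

Step 1: reserve R1 C 8 -> on_hand[A=53 B=35 C=35] avail[A=53 B=35 C=27] open={R1}
Step 2: reserve R2 B 1 -> on_hand[A=53 B=35 C=35] avail[A=53 B=34 C=27] open={R1,R2}
Step 3: commit R2 -> on_hand[A=53 B=34 C=35] avail[A=53 B=34 C=27] open={R1}
Step 4: reserve R3 B 8 -> on_hand[A=53 B=34 C=35] avail[A=53 B=26 C=27] open={R1,R3}
Step 5: commit R3 -> on_hand[A=53 B=26 C=35] avail[A=53 B=26 C=27] open={R1}
Step 6: reserve R4 B 4 -> on_hand[A=53 B=26 C=35] avail[A=53 B=22 C=27] open={R1,R4}
Step 7: reserve R5 C 7 -> on_hand[A=53 B=26 C=35] avail[A=53 B=22 C=20] open={R1,R4,R5}
Step 8: commit R1 -> on_hand[A=53 B=26 C=27] avail[A=53 B=22 C=20] open={R4,R5}
Step 9: commit R5 -> on_hand[A=53 B=26 C=20] avail[A=53 B=22 C=20] open={R4}
Step 10: reserve R6 C 6 -> on_hand[A=53 B=26 C=20] avail[A=53 B=22 C=14] open={R4,R6}
Step 11: commit R6 -> on_hand[A=53 B=26 C=14] avail[A=53 B=22 C=14] open={R4}
Step 12: reserve R7 A 2 -> on_hand[A=53 B=26 C=14] avail[A=51 B=22 C=14] open={R4,R7}
Step 13: cancel R7 -> on_hand[A=53 B=26 C=14] avail[A=53 B=22 C=14] open={R4}
Step 14: cancel R4 -> on_hand[A=53 B=26 C=14] avail[A=53 B=26 C=14] open={}
Step 15: reserve R8 B 3 -> on_hand[A=53 B=26 C=14] avail[A=53 B=23 C=14] open={R8}
Step 16: commit R8 -> on_hand[A=53 B=23 C=14] avail[A=53 B=23 C=14] open={}
Step 17: reserve R9 B 3 -> on_hand[A=53 B=23 C=14] avail[A=53 B=20 C=14] open={R9}
Step 18: reserve R10 A 1 -> on_hand[A=53 B=23 C=14] avail[A=52 B=20 C=14] open={R10,R9}
Final available[B] = 20

Answer: 20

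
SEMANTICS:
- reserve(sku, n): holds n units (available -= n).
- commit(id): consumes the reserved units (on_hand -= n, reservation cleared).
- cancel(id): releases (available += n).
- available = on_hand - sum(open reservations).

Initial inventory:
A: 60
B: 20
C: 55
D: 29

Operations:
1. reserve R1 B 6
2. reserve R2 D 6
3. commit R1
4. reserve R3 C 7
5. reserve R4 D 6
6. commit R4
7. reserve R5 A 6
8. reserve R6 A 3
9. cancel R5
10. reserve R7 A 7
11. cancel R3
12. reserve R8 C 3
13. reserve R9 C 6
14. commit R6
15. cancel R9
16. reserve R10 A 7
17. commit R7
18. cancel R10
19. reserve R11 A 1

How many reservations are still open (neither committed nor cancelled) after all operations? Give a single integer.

Step 1: reserve R1 B 6 -> on_hand[A=60 B=20 C=55 D=29] avail[A=60 B=14 C=55 D=29] open={R1}
Step 2: reserve R2 D 6 -> on_hand[A=60 B=20 C=55 D=29] avail[A=60 B=14 C=55 D=23] open={R1,R2}
Step 3: commit R1 -> on_hand[A=60 B=14 C=55 D=29] avail[A=60 B=14 C=55 D=23] open={R2}
Step 4: reserve R3 C 7 -> on_hand[A=60 B=14 C=55 D=29] avail[A=60 B=14 C=48 D=23] open={R2,R3}
Step 5: reserve R4 D 6 -> on_hand[A=60 B=14 C=55 D=29] avail[A=60 B=14 C=48 D=17] open={R2,R3,R4}
Step 6: commit R4 -> on_hand[A=60 B=14 C=55 D=23] avail[A=60 B=14 C=48 D=17] open={R2,R3}
Step 7: reserve R5 A 6 -> on_hand[A=60 B=14 C=55 D=23] avail[A=54 B=14 C=48 D=17] open={R2,R3,R5}
Step 8: reserve R6 A 3 -> on_hand[A=60 B=14 C=55 D=23] avail[A=51 B=14 C=48 D=17] open={R2,R3,R5,R6}
Step 9: cancel R5 -> on_hand[A=60 B=14 C=55 D=23] avail[A=57 B=14 C=48 D=17] open={R2,R3,R6}
Step 10: reserve R7 A 7 -> on_hand[A=60 B=14 C=55 D=23] avail[A=50 B=14 C=48 D=17] open={R2,R3,R6,R7}
Step 11: cancel R3 -> on_hand[A=60 B=14 C=55 D=23] avail[A=50 B=14 C=55 D=17] open={R2,R6,R7}
Step 12: reserve R8 C 3 -> on_hand[A=60 B=14 C=55 D=23] avail[A=50 B=14 C=52 D=17] open={R2,R6,R7,R8}
Step 13: reserve R9 C 6 -> on_hand[A=60 B=14 C=55 D=23] avail[A=50 B=14 C=46 D=17] open={R2,R6,R7,R8,R9}
Step 14: commit R6 -> on_hand[A=57 B=14 C=55 D=23] avail[A=50 B=14 C=46 D=17] open={R2,R7,R8,R9}
Step 15: cancel R9 -> on_hand[A=57 B=14 C=55 D=23] avail[A=50 B=14 C=52 D=17] open={R2,R7,R8}
Step 16: reserve R10 A 7 -> on_hand[A=57 B=14 C=55 D=23] avail[A=43 B=14 C=52 D=17] open={R10,R2,R7,R8}
Step 17: commit R7 -> on_hand[A=50 B=14 C=55 D=23] avail[A=43 B=14 C=52 D=17] open={R10,R2,R8}
Step 18: cancel R10 -> on_hand[A=50 B=14 C=55 D=23] avail[A=50 B=14 C=52 D=17] open={R2,R8}
Step 19: reserve R11 A 1 -> on_hand[A=50 B=14 C=55 D=23] avail[A=49 B=14 C=52 D=17] open={R11,R2,R8}
Open reservations: ['R11', 'R2', 'R8'] -> 3

Answer: 3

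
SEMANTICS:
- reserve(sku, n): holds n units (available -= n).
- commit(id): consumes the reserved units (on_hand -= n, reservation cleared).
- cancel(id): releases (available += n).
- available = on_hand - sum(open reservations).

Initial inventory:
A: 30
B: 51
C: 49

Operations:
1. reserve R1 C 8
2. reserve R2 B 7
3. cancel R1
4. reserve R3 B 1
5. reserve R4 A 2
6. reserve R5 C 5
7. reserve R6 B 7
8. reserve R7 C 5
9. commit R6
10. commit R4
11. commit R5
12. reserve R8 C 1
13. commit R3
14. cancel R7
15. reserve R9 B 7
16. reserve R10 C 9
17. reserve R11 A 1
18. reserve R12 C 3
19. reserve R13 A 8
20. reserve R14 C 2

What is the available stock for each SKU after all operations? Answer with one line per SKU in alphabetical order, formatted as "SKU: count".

Answer: A: 19
B: 29
C: 29

Derivation:
Step 1: reserve R1 C 8 -> on_hand[A=30 B=51 C=49] avail[A=30 B=51 C=41] open={R1}
Step 2: reserve R2 B 7 -> on_hand[A=30 B=51 C=49] avail[A=30 B=44 C=41] open={R1,R2}
Step 3: cancel R1 -> on_hand[A=30 B=51 C=49] avail[A=30 B=44 C=49] open={R2}
Step 4: reserve R3 B 1 -> on_hand[A=30 B=51 C=49] avail[A=30 B=43 C=49] open={R2,R3}
Step 5: reserve R4 A 2 -> on_hand[A=30 B=51 C=49] avail[A=28 B=43 C=49] open={R2,R3,R4}
Step 6: reserve R5 C 5 -> on_hand[A=30 B=51 C=49] avail[A=28 B=43 C=44] open={R2,R3,R4,R5}
Step 7: reserve R6 B 7 -> on_hand[A=30 B=51 C=49] avail[A=28 B=36 C=44] open={R2,R3,R4,R5,R6}
Step 8: reserve R7 C 5 -> on_hand[A=30 B=51 C=49] avail[A=28 B=36 C=39] open={R2,R3,R4,R5,R6,R7}
Step 9: commit R6 -> on_hand[A=30 B=44 C=49] avail[A=28 B=36 C=39] open={R2,R3,R4,R5,R7}
Step 10: commit R4 -> on_hand[A=28 B=44 C=49] avail[A=28 B=36 C=39] open={R2,R3,R5,R7}
Step 11: commit R5 -> on_hand[A=28 B=44 C=44] avail[A=28 B=36 C=39] open={R2,R3,R7}
Step 12: reserve R8 C 1 -> on_hand[A=28 B=44 C=44] avail[A=28 B=36 C=38] open={R2,R3,R7,R8}
Step 13: commit R3 -> on_hand[A=28 B=43 C=44] avail[A=28 B=36 C=38] open={R2,R7,R8}
Step 14: cancel R7 -> on_hand[A=28 B=43 C=44] avail[A=28 B=36 C=43] open={R2,R8}
Step 15: reserve R9 B 7 -> on_hand[A=28 B=43 C=44] avail[A=28 B=29 C=43] open={R2,R8,R9}
Step 16: reserve R10 C 9 -> on_hand[A=28 B=43 C=44] avail[A=28 B=29 C=34] open={R10,R2,R8,R9}
Step 17: reserve R11 A 1 -> on_hand[A=28 B=43 C=44] avail[A=27 B=29 C=34] open={R10,R11,R2,R8,R9}
Step 18: reserve R12 C 3 -> on_hand[A=28 B=43 C=44] avail[A=27 B=29 C=31] open={R10,R11,R12,R2,R8,R9}
Step 19: reserve R13 A 8 -> on_hand[A=28 B=43 C=44] avail[A=19 B=29 C=31] open={R10,R11,R12,R13,R2,R8,R9}
Step 20: reserve R14 C 2 -> on_hand[A=28 B=43 C=44] avail[A=19 B=29 C=29] open={R10,R11,R12,R13,R14,R2,R8,R9}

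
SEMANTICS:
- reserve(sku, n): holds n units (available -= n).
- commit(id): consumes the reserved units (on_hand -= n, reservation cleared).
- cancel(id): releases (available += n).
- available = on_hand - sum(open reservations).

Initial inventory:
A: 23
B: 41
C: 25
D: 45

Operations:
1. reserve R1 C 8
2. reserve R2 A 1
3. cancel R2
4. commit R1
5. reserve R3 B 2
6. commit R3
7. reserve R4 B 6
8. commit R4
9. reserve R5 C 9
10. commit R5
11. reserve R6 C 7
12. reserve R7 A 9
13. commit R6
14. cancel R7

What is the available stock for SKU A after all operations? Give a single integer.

Step 1: reserve R1 C 8 -> on_hand[A=23 B=41 C=25 D=45] avail[A=23 B=41 C=17 D=45] open={R1}
Step 2: reserve R2 A 1 -> on_hand[A=23 B=41 C=25 D=45] avail[A=22 B=41 C=17 D=45] open={R1,R2}
Step 3: cancel R2 -> on_hand[A=23 B=41 C=25 D=45] avail[A=23 B=41 C=17 D=45] open={R1}
Step 4: commit R1 -> on_hand[A=23 B=41 C=17 D=45] avail[A=23 B=41 C=17 D=45] open={}
Step 5: reserve R3 B 2 -> on_hand[A=23 B=41 C=17 D=45] avail[A=23 B=39 C=17 D=45] open={R3}
Step 6: commit R3 -> on_hand[A=23 B=39 C=17 D=45] avail[A=23 B=39 C=17 D=45] open={}
Step 7: reserve R4 B 6 -> on_hand[A=23 B=39 C=17 D=45] avail[A=23 B=33 C=17 D=45] open={R4}
Step 8: commit R4 -> on_hand[A=23 B=33 C=17 D=45] avail[A=23 B=33 C=17 D=45] open={}
Step 9: reserve R5 C 9 -> on_hand[A=23 B=33 C=17 D=45] avail[A=23 B=33 C=8 D=45] open={R5}
Step 10: commit R5 -> on_hand[A=23 B=33 C=8 D=45] avail[A=23 B=33 C=8 D=45] open={}
Step 11: reserve R6 C 7 -> on_hand[A=23 B=33 C=8 D=45] avail[A=23 B=33 C=1 D=45] open={R6}
Step 12: reserve R7 A 9 -> on_hand[A=23 B=33 C=8 D=45] avail[A=14 B=33 C=1 D=45] open={R6,R7}
Step 13: commit R6 -> on_hand[A=23 B=33 C=1 D=45] avail[A=14 B=33 C=1 D=45] open={R7}
Step 14: cancel R7 -> on_hand[A=23 B=33 C=1 D=45] avail[A=23 B=33 C=1 D=45] open={}
Final available[A] = 23

Answer: 23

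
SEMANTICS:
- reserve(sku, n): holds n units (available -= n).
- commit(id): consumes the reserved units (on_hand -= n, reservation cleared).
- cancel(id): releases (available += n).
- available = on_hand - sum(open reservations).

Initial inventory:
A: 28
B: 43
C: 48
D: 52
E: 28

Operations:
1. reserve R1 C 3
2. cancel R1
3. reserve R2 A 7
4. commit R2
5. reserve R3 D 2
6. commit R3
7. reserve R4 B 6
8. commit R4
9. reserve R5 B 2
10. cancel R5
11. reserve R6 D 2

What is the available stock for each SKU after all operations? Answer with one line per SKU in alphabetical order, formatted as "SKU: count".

Answer: A: 21
B: 37
C: 48
D: 48
E: 28

Derivation:
Step 1: reserve R1 C 3 -> on_hand[A=28 B=43 C=48 D=52 E=28] avail[A=28 B=43 C=45 D=52 E=28] open={R1}
Step 2: cancel R1 -> on_hand[A=28 B=43 C=48 D=52 E=28] avail[A=28 B=43 C=48 D=52 E=28] open={}
Step 3: reserve R2 A 7 -> on_hand[A=28 B=43 C=48 D=52 E=28] avail[A=21 B=43 C=48 D=52 E=28] open={R2}
Step 4: commit R2 -> on_hand[A=21 B=43 C=48 D=52 E=28] avail[A=21 B=43 C=48 D=52 E=28] open={}
Step 5: reserve R3 D 2 -> on_hand[A=21 B=43 C=48 D=52 E=28] avail[A=21 B=43 C=48 D=50 E=28] open={R3}
Step 6: commit R3 -> on_hand[A=21 B=43 C=48 D=50 E=28] avail[A=21 B=43 C=48 D=50 E=28] open={}
Step 7: reserve R4 B 6 -> on_hand[A=21 B=43 C=48 D=50 E=28] avail[A=21 B=37 C=48 D=50 E=28] open={R4}
Step 8: commit R4 -> on_hand[A=21 B=37 C=48 D=50 E=28] avail[A=21 B=37 C=48 D=50 E=28] open={}
Step 9: reserve R5 B 2 -> on_hand[A=21 B=37 C=48 D=50 E=28] avail[A=21 B=35 C=48 D=50 E=28] open={R5}
Step 10: cancel R5 -> on_hand[A=21 B=37 C=48 D=50 E=28] avail[A=21 B=37 C=48 D=50 E=28] open={}
Step 11: reserve R6 D 2 -> on_hand[A=21 B=37 C=48 D=50 E=28] avail[A=21 B=37 C=48 D=48 E=28] open={R6}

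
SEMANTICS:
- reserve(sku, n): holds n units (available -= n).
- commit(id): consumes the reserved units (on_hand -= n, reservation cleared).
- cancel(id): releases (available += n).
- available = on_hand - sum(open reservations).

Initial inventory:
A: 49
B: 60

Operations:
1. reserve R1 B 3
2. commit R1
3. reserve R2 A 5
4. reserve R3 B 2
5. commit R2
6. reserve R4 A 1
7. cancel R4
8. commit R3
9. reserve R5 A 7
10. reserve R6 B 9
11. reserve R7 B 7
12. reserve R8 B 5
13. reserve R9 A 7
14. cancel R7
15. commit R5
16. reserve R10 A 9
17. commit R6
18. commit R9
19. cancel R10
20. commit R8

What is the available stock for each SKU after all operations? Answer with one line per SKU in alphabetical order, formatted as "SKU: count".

Step 1: reserve R1 B 3 -> on_hand[A=49 B=60] avail[A=49 B=57] open={R1}
Step 2: commit R1 -> on_hand[A=49 B=57] avail[A=49 B=57] open={}
Step 3: reserve R2 A 5 -> on_hand[A=49 B=57] avail[A=44 B=57] open={R2}
Step 4: reserve R3 B 2 -> on_hand[A=49 B=57] avail[A=44 B=55] open={R2,R3}
Step 5: commit R2 -> on_hand[A=44 B=57] avail[A=44 B=55] open={R3}
Step 6: reserve R4 A 1 -> on_hand[A=44 B=57] avail[A=43 B=55] open={R3,R4}
Step 7: cancel R4 -> on_hand[A=44 B=57] avail[A=44 B=55] open={R3}
Step 8: commit R3 -> on_hand[A=44 B=55] avail[A=44 B=55] open={}
Step 9: reserve R5 A 7 -> on_hand[A=44 B=55] avail[A=37 B=55] open={R5}
Step 10: reserve R6 B 9 -> on_hand[A=44 B=55] avail[A=37 B=46] open={R5,R6}
Step 11: reserve R7 B 7 -> on_hand[A=44 B=55] avail[A=37 B=39] open={R5,R6,R7}
Step 12: reserve R8 B 5 -> on_hand[A=44 B=55] avail[A=37 B=34] open={R5,R6,R7,R8}
Step 13: reserve R9 A 7 -> on_hand[A=44 B=55] avail[A=30 B=34] open={R5,R6,R7,R8,R9}
Step 14: cancel R7 -> on_hand[A=44 B=55] avail[A=30 B=41] open={R5,R6,R8,R9}
Step 15: commit R5 -> on_hand[A=37 B=55] avail[A=30 B=41] open={R6,R8,R9}
Step 16: reserve R10 A 9 -> on_hand[A=37 B=55] avail[A=21 B=41] open={R10,R6,R8,R9}
Step 17: commit R6 -> on_hand[A=37 B=46] avail[A=21 B=41] open={R10,R8,R9}
Step 18: commit R9 -> on_hand[A=30 B=46] avail[A=21 B=41] open={R10,R8}
Step 19: cancel R10 -> on_hand[A=30 B=46] avail[A=30 B=41] open={R8}
Step 20: commit R8 -> on_hand[A=30 B=41] avail[A=30 B=41] open={}

Answer: A: 30
B: 41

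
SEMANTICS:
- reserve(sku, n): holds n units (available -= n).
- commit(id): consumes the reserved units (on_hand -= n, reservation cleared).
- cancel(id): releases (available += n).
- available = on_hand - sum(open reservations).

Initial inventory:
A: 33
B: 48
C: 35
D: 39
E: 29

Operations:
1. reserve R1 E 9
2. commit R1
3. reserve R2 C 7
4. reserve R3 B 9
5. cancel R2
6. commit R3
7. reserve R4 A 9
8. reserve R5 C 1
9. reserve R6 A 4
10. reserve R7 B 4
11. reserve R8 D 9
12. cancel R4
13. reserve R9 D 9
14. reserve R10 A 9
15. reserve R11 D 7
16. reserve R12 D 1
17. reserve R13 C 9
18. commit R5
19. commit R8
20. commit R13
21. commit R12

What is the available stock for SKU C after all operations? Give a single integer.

Answer: 25

Derivation:
Step 1: reserve R1 E 9 -> on_hand[A=33 B=48 C=35 D=39 E=29] avail[A=33 B=48 C=35 D=39 E=20] open={R1}
Step 2: commit R1 -> on_hand[A=33 B=48 C=35 D=39 E=20] avail[A=33 B=48 C=35 D=39 E=20] open={}
Step 3: reserve R2 C 7 -> on_hand[A=33 B=48 C=35 D=39 E=20] avail[A=33 B=48 C=28 D=39 E=20] open={R2}
Step 4: reserve R3 B 9 -> on_hand[A=33 B=48 C=35 D=39 E=20] avail[A=33 B=39 C=28 D=39 E=20] open={R2,R3}
Step 5: cancel R2 -> on_hand[A=33 B=48 C=35 D=39 E=20] avail[A=33 B=39 C=35 D=39 E=20] open={R3}
Step 6: commit R3 -> on_hand[A=33 B=39 C=35 D=39 E=20] avail[A=33 B=39 C=35 D=39 E=20] open={}
Step 7: reserve R4 A 9 -> on_hand[A=33 B=39 C=35 D=39 E=20] avail[A=24 B=39 C=35 D=39 E=20] open={R4}
Step 8: reserve R5 C 1 -> on_hand[A=33 B=39 C=35 D=39 E=20] avail[A=24 B=39 C=34 D=39 E=20] open={R4,R5}
Step 9: reserve R6 A 4 -> on_hand[A=33 B=39 C=35 D=39 E=20] avail[A=20 B=39 C=34 D=39 E=20] open={R4,R5,R6}
Step 10: reserve R7 B 4 -> on_hand[A=33 B=39 C=35 D=39 E=20] avail[A=20 B=35 C=34 D=39 E=20] open={R4,R5,R6,R7}
Step 11: reserve R8 D 9 -> on_hand[A=33 B=39 C=35 D=39 E=20] avail[A=20 B=35 C=34 D=30 E=20] open={R4,R5,R6,R7,R8}
Step 12: cancel R4 -> on_hand[A=33 B=39 C=35 D=39 E=20] avail[A=29 B=35 C=34 D=30 E=20] open={R5,R6,R7,R8}
Step 13: reserve R9 D 9 -> on_hand[A=33 B=39 C=35 D=39 E=20] avail[A=29 B=35 C=34 D=21 E=20] open={R5,R6,R7,R8,R9}
Step 14: reserve R10 A 9 -> on_hand[A=33 B=39 C=35 D=39 E=20] avail[A=20 B=35 C=34 D=21 E=20] open={R10,R5,R6,R7,R8,R9}
Step 15: reserve R11 D 7 -> on_hand[A=33 B=39 C=35 D=39 E=20] avail[A=20 B=35 C=34 D=14 E=20] open={R10,R11,R5,R6,R7,R8,R9}
Step 16: reserve R12 D 1 -> on_hand[A=33 B=39 C=35 D=39 E=20] avail[A=20 B=35 C=34 D=13 E=20] open={R10,R11,R12,R5,R6,R7,R8,R9}
Step 17: reserve R13 C 9 -> on_hand[A=33 B=39 C=35 D=39 E=20] avail[A=20 B=35 C=25 D=13 E=20] open={R10,R11,R12,R13,R5,R6,R7,R8,R9}
Step 18: commit R5 -> on_hand[A=33 B=39 C=34 D=39 E=20] avail[A=20 B=35 C=25 D=13 E=20] open={R10,R11,R12,R13,R6,R7,R8,R9}
Step 19: commit R8 -> on_hand[A=33 B=39 C=34 D=30 E=20] avail[A=20 B=35 C=25 D=13 E=20] open={R10,R11,R12,R13,R6,R7,R9}
Step 20: commit R13 -> on_hand[A=33 B=39 C=25 D=30 E=20] avail[A=20 B=35 C=25 D=13 E=20] open={R10,R11,R12,R6,R7,R9}
Step 21: commit R12 -> on_hand[A=33 B=39 C=25 D=29 E=20] avail[A=20 B=35 C=25 D=13 E=20] open={R10,R11,R6,R7,R9}
Final available[C] = 25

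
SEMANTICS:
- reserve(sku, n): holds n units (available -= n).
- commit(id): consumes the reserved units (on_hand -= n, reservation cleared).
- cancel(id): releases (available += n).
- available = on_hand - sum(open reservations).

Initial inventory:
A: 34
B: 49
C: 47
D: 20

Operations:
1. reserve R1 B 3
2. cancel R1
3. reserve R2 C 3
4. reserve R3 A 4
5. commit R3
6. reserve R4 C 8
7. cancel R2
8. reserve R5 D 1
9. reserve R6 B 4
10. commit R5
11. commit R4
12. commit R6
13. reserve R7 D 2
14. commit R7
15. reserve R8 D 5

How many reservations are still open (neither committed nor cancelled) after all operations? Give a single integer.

Answer: 1

Derivation:
Step 1: reserve R1 B 3 -> on_hand[A=34 B=49 C=47 D=20] avail[A=34 B=46 C=47 D=20] open={R1}
Step 2: cancel R1 -> on_hand[A=34 B=49 C=47 D=20] avail[A=34 B=49 C=47 D=20] open={}
Step 3: reserve R2 C 3 -> on_hand[A=34 B=49 C=47 D=20] avail[A=34 B=49 C=44 D=20] open={R2}
Step 4: reserve R3 A 4 -> on_hand[A=34 B=49 C=47 D=20] avail[A=30 B=49 C=44 D=20] open={R2,R3}
Step 5: commit R3 -> on_hand[A=30 B=49 C=47 D=20] avail[A=30 B=49 C=44 D=20] open={R2}
Step 6: reserve R4 C 8 -> on_hand[A=30 B=49 C=47 D=20] avail[A=30 B=49 C=36 D=20] open={R2,R4}
Step 7: cancel R2 -> on_hand[A=30 B=49 C=47 D=20] avail[A=30 B=49 C=39 D=20] open={R4}
Step 8: reserve R5 D 1 -> on_hand[A=30 B=49 C=47 D=20] avail[A=30 B=49 C=39 D=19] open={R4,R5}
Step 9: reserve R6 B 4 -> on_hand[A=30 B=49 C=47 D=20] avail[A=30 B=45 C=39 D=19] open={R4,R5,R6}
Step 10: commit R5 -> on_hand[A=30 B=49 C=47 D=19] avail[A=30 B=45 C=39 D=19] open={R4,R6}
Step 11: commit R4 -> on_hand[A=30 B=49 C=39 D=19] avail[A=30 B=45 C=39 D=19] open={R6}
Step 12: commit R6 -> on_hand[A=30 B=45 C=39 D=19] avail[A=30 B=45 C=39 D=19] open={}
Step 13: reserve R7 D 2 -> on_hand[A=30 B=45 C=39 D=19] avail[A=30 B=45 C=39 D=17] open={R7}
Step 14: commit R7 -> on_hand[A=30 B=45 C=39 D=17] avail[A=30 B=45 C=39 D=17] open={}
Step 15: reserve R8 D 5 -> on_hand[A=30 B=45 C=39 D=17] avail[A=30 B=45 C=39 D=12] open={R8}
Open reservations: ['R8'] -> 1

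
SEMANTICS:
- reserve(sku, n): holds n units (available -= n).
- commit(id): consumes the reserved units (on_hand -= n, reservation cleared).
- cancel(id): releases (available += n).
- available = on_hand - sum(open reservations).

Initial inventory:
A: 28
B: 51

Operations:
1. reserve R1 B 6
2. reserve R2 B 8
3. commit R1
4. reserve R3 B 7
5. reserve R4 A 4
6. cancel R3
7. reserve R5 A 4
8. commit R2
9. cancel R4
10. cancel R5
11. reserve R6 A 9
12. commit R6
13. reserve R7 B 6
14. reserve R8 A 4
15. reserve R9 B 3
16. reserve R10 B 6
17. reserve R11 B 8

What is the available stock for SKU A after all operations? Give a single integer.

Answer: 15

Derivation:
Step 1: reserve R1 B 6 -> on_hand[A=28 B=51] avail[A=28 B=45] open={R1}
Step 2: reserve R2 B 8 -> on_hand[A=28 B=51] avail[A=28 B=37] open={R1,R2}
Step 3: commit R1 -> on_hand[A=28 B=45] avail[A=28 B=37] open={R2}
Step 4: reserve R3 B 7 -> on_hand[A=28 B=45] avail[A=28 B=30] open={R2,R3}
Step 5: reserve R4 A 4 -> on_hand[A=28 B=45] avail[A=24 B=30] open={R2,R3,R4}
Step 6: cancel R3 -> on_hand[A=28 B=45] avail[A=24 B=37] open={R2,R4}
Step 7: reserve R5 A 4 -> on_hand[A=28 B=45] avail[A=20 B=37] open={R2,R4,R5}
Step 8: commit R2 -> on_hand[A=28 B=37] avail[A=20 B=37] open={R4,R5}
Step 9: cancel R4 -> on_hand[A=28 B=37] avail[A=24 B=37] open={R5}
Step 10: cancel R5 -> on_hand[A=28 B=37] avail[A=28 B=37] open={}
Step 11: reserve R6 A 9 -> on_hand[A=28 B=37] avail[A=19 B=37] open={R6}
Step 12: commit R6 -> on_hand[A=19 B=37] avail[A=19 B=37] open={}
Step 13: reserve R7 B 6 -> on_hand[A=19 B=37] avail[A=19 B=31] open={R7}
Step 14: reserve R8 A 4 -> on_hand[A=19 B=37] avail[A=15 B=31] open={R7,R8}
Step 15: reserve R9 B 3 -> on_hand[A=19 B=37] avail[A=15 B=28] open={R7,R8,R9}
Step 16: reserve R10 B 6 -> on_hand[A=19 B=37] avail[A=15 B=22] open={R10,R7,R8,R9}
Step 17: reserve R11 B 8 -> on_hand[A=19 B=37] avail[A=15 B=14] open={R10,R11,R7,R8,R9}
Final available[A] = 15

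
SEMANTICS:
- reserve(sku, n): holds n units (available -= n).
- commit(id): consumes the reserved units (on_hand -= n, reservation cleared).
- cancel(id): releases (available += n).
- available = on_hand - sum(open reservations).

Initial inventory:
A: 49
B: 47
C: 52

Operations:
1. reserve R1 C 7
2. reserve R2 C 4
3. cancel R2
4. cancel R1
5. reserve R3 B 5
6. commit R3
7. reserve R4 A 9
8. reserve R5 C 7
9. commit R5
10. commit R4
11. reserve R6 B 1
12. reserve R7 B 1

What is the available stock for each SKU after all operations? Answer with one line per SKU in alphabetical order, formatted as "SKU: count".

Step 1: reserve R1 C 7 -> on_hand[A=49 B=47 C=52] avail[A=49 B=47 C=45] open={R1}
Step 2: reserve R2 C 4 -> on_hand[A=49 B=47 C=52] avail[A=49 B=47 C=41] open={R1,R2}
Step 3: cancel R2 -> on_hand[A=49 B=47 C=52] avail[A=49 B=47 C=45] open={R1}
Step 4: cancel R1 -> on_hand[A=49 B=47 C=52] avail[A=49 B=47 C=52] open={}
Step 5: reserve R3 B 5 -> on_hand[A=49 B=47 C=52] avail[A=49 B=42 C=52] open={R3}
Step 6: commit R3 -> on_hand[A=49 B=42 C=52] avail[A=49 B=42 C=52] open={}
Step 7: reserve R4 A 9 -> on_hand[A=49 B=42 C=52] avail[A=40 B=42 C=52] open={R4}
Step 8: reserve R5 C 7 -> on_hand[A=49 B=42 C=52] avail[A=40 B=42 C=45] open={R4,R5}
Step 9: commit R5 -> on_hand[A=49 B=42 C=45] avail[A=40 B=42 C=45] open={R4}
Step 10: commit R4 -> on_hand[A=40 B=42 C=45] avail[A=40 B=42 C=45] open={}
Step 11: reserve R6 B 1 -> on_hand[A=40 B=42 C=45] avail[A=40 B=41 C=45] open={R6}
Step 12: reserve R7 B 1 -> on_hand[A=40 B=42 C=45] avail[A=40 B=40 C=45] open={R6,R7}

Answer: A: 40
B: 40
C: 45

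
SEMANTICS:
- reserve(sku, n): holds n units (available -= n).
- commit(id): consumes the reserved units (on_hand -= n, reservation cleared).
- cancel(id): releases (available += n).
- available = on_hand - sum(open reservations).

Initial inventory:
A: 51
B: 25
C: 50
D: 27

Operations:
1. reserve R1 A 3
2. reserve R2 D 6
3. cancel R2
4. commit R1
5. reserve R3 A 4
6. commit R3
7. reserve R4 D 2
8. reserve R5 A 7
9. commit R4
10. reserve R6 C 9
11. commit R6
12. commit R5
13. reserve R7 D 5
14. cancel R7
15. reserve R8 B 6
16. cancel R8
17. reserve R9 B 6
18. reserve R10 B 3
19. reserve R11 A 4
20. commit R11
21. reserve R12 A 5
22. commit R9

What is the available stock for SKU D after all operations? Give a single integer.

Step 1: reserve R1 A 3 -> on_hand[A=51 B=25 C=50 D=27] avail[A=48 B=25 C=50 D=27] open={R1}
Step 2: reserve R2 D 6 -> on_hand[A=51 B=25 C=50 D=27] avail[A=48 B=25 C=50 D=21] open={R1,R2}
Step 3: cancel R2 -> on_hand[A=51 B=25 C=50 D=27] avail[A=48 B=25 C=50 D=27] open={R1}
Step 4: commit R1 -> on_hand[A=48 B=25 C=50 D=27] avail[A=48 B=25 C=50 D=27] open={}
Step 5: reserve R3 A 4 -> on_hand[A=48 B=25 C=50 D=27] avail[A=44 B=25 C=50 D=27] open={R3}
Step 6: commit R3 -> on_hand[A=44 B=25 C=50 D=27] avail[A=44 B=25 C=50 D=27] open={}
Step 7: reserve R4 D 2 -> on_hand[A=44 B=25 C=50 D=27] avail[A=44 B=25 C=50 D=25] open={R4}
Step 8: reserve R5 A 7 -> on_hand[A=44 B=25 C=50 D=27] avail[A=37 B=25 C=50 D=25] open={R4,R5}
Step 9: commit R4 -> on_hand[A=44 B=25 C=50 D=25] avail[A=37 B=25 C=50 D=25] open={R5}
Step 10: reserve R6 C 9 -> on_hand[A=44 B=25 C=50 D=25] avail[A=37 B=25 C=41 D=25] open={R5,R6}
Step 11: commit R6 -> on_hand[A=44 B=25 C=41 D=25] avail[A=37 B=25 C=41 D=25] open={R5}
Step 12: commit R5 -> on_hand[A=37 B=25 C=41 D=25] avail[A=37 B=25 C=41 D=25] open={}
Step 13: reserve R7 D 5 -> on_hand[A=37 B=25 C=41 D=25] avail[A=37 B=25 C=41 D=20] open={R7}
Step 14: cancel R7 -> on_hand[A=37 B=25 C=41 D=25] avail[A=37 B=25 C=41 D=25] open={}
Step 15: reserve R8 B 6 -> on_hand[A=37 B=25 C=41 D=25] avail[A=37 B=19 C=41 D=25] open={R8}
Step 16: cancel R8 -> on_hand[A=37 B=25 C=41 D=25] avail[A=37 B=25 C=41 D=25] open={}
Step 17: reserve R9 B 6 -> on_hand[A=37 B=25 C=41 D=25] avail[A=37 B=19 C=41 D=25] open={R9}
Step 18: reserve R10 B 3 -> on_hand[A=37 B=25 C=41 D=25] avail[A=37 B=16 C=41 D=25] open={R10,R9}
Step 19: reserve R11 A 4 -> on_hand[A=37 B=25 C=41 D=25] avail[A=33 B=16 C=41 D=25] open={R10,R11,R9}
Step 20: commit R11 -> on_hand[A=33 B=25 C=41 D=25] avail[A=33 B=16 C=41 D=25] open={R10,R9}
Step 21: reserve R12 A 5 -> on_hand[A=33 B=25 C=41 D=25] avail[A=28 B=16 C=41 D=25] open={R10,R12,R9}
Step 22: commit R9 -> on_hand[A=33 B=19 C=41 D=25] avail[A=28 B=16 C=41 D=25] open={R10,R12}
Final available[D] = 25

Answer: 25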